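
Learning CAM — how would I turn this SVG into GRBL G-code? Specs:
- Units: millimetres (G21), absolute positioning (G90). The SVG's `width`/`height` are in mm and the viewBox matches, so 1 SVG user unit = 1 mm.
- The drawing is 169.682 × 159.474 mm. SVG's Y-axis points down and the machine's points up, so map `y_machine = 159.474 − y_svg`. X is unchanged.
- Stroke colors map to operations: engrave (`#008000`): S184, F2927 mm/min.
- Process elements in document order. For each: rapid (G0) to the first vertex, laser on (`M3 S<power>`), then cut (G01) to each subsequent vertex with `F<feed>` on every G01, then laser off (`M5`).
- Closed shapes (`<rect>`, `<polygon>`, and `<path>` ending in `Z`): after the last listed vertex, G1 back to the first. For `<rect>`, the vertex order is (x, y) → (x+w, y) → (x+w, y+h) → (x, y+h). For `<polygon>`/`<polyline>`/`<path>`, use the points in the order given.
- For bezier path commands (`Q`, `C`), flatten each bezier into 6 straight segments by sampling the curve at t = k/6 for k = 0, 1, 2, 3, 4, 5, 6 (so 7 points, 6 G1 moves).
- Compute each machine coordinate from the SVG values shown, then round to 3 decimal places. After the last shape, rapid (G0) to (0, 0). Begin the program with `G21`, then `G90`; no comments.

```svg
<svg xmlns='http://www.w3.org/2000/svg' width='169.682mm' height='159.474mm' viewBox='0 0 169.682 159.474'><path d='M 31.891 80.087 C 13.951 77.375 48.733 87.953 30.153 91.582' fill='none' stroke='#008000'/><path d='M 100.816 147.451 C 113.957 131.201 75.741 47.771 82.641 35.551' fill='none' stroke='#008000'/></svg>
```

G21
G90
G0 X31.891 Y79.387
M3 S184
G01 X26.823 Y79.729 F2927
G01 X27.596 Y78.419 F2927
G01 X31.262 Y76.017 F2927
G01 X34.875 Y73.088 F2927
G01 X35.487 Y70.192 F2927
G01 X30.153 Y67.892 F2927
M5
G0 X100.816 Y12.023
M3 S184
G01 X103.553 Y25.106 F2927
G01 X100.411 Y45.541 F2927
G01 X94.069 Y69.484 F2927
G01 X87.207 Y93.092 F2927
G01 X82.504 Y112.520 F2927
G01 X82.641 Y123.923 F2927
M5
G0 X0.000 Y0.000

viewBox `0 0 169.682 159.474` with mm width/height → 1 unit = 1 mm. Flip: y_m = 159.474 − y_svg.

**Shape 1** — `<path>` cubic bezier, stroke `#008000` → engrave (S184, F2927). Control points (SVG): P0=(31.891,80.087), P1=(13.951,77.375), P2=(48.733,87.953), P3=(30.153,91.582); sampled at t=k/6. Machine vertices: (31.891,79.387) → (26.823,79.729) → (27.596,78.419) → (31.262,76.017) → (34.875,73.088) → (35.487,70.192) → (30.153,67.892). Open path.

**Shape 2** — `<path>` cubic bezier, stroke `#008000` → engrave (S184, F2927). Control points (SVG): P0=(100.816,147.451), P1=(113.957,131.201), P2=(75.741,47.771), P3=(82.641,35.551); sampled at t=k/6. Machine vertices: (100.816,12.023) → (103.553,25.106) → (100.411,45.541) → (94.069,69.484) → (87.207,93.092) → (82.504,112.520) → (82.641,123.923). Open path.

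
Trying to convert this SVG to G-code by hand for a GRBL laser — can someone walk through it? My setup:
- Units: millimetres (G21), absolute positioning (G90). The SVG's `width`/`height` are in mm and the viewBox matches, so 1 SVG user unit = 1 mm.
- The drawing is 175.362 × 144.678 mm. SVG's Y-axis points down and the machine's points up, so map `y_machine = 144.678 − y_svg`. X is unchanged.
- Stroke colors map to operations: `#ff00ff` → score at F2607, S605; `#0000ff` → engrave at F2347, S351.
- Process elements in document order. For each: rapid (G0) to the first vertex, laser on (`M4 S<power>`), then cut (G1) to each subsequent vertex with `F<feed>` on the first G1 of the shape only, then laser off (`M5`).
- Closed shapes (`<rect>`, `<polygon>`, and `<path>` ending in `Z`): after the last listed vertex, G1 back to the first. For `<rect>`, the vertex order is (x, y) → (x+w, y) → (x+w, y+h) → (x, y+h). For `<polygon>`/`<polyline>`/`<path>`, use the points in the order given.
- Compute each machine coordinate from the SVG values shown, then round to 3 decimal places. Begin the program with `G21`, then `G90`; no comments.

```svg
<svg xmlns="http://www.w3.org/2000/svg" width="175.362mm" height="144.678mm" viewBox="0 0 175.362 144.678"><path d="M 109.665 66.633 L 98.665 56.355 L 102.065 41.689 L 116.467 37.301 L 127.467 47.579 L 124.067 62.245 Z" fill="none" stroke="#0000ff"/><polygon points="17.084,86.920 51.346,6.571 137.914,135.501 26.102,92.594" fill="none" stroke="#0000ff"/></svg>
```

G21
G90
G0 X109.665 Y78.045
M4 S351
G1 X98.665 Y88.323 F2347
G1 X102.065 Y102.989
G1 X116.467 Y107.377
G1 X127.467 Y97.099
G1 X124.067 Y82.433
G1 X109.665 Y78.045
M5
G0 X17.084 Y57.758
M4 S351
G1 X51.346 Y138.107 F2347
G1 X137.914 Y9.177
G1 X26.102 Y52.084
G1 X17.084 Y57.758
M5

1 u = 1 mm; y_m = 144.678 − y.

[1] `<path>` regular polygon, #0000ff→engrave S351 F2347: (109.665,78.045) → (98.665,88.323) → (102.065,102.989) → (116.467,107.377) → (127.467,97.099) → (124.067,82.433) → (109.665,78.045) (closed)

[2] `<polygon>` closed polygon, #0000ff→engrave S351 F2347: (17.084,57.758) → (51.346,138.107) → (137.914,9.177) → (26.102,52.084) → (17.084,57.758) (closed)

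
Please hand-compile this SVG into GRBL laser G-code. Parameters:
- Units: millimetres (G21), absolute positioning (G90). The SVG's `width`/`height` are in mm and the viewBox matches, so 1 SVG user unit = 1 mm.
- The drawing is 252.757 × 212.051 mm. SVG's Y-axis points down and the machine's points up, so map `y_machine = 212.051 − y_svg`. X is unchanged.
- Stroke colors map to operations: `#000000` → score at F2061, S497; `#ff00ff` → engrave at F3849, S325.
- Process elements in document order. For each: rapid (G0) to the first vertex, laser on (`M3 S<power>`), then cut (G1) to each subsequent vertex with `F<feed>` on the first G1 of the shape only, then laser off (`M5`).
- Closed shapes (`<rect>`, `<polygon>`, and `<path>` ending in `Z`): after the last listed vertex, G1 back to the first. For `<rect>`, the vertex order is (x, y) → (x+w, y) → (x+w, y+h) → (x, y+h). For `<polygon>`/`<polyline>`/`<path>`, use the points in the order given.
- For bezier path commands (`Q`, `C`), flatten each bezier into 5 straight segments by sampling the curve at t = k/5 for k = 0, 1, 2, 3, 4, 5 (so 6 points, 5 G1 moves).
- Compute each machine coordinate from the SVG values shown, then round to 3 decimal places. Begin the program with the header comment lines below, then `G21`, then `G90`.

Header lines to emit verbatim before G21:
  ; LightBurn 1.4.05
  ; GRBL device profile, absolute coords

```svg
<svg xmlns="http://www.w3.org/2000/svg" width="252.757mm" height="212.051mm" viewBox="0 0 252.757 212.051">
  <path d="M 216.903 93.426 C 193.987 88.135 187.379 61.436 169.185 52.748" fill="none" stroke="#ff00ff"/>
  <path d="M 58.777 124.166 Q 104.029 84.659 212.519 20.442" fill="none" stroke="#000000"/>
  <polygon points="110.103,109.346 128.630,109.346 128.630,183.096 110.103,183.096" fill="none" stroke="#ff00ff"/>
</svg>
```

; LightBurn 1.4.05
; GRBL device profile, absolute coords
G21
G90
G0 X216.903 Y118.625
M3 S325
G1 X204.887 Y124.053 F3849
G1 X195.446 Y132.727
G1 X187.242 Y142.755
G1 X178.934 Y152.244
G1 X169.185 Y159.303
M5
G0 X58.777 Y87.885
M3 S497
G1 X79.407 Y104.676 F2061
G1 X105.097 Y123.444
G1 X135.845 Y144.189
G1 X171.653 Y166.911
G1 X212.519 Y191.609
M5
G0 X110.103 Y102.705
M3 S325
G1 X128.630 Y102.705 F3849
G1 X128.630 Y28.955
G1 X110.103 Y28.955
G1 X110.103 Y102.705
M5

1 u = 1 mm; y_m = 212.051 − y.

[1] `<path>` cubic bezier, #ff00ff→engrave S325 F3849: (216.903,118.625) → (204.887,124.053) → (195.446,132.727) → (187.242,142.755) → (178.934,152.244) → (169.185,159.303)

[2] `<path>` quadratic bezier, #000000→score S497 F2061: (58.777,87.885) → (79.407,104.676) → (105.097,123.444) → (135.845,144.189) → (171.653,166.911) → (212.519,191.609)

[3] `<polygon>` rectangle, #ff00ff→engrave S325 F3849: (110.103,102.705) → (128.630,102.705) → (128.630,28.955) → (110.103,28.955) → (110.103,102.705) (closed)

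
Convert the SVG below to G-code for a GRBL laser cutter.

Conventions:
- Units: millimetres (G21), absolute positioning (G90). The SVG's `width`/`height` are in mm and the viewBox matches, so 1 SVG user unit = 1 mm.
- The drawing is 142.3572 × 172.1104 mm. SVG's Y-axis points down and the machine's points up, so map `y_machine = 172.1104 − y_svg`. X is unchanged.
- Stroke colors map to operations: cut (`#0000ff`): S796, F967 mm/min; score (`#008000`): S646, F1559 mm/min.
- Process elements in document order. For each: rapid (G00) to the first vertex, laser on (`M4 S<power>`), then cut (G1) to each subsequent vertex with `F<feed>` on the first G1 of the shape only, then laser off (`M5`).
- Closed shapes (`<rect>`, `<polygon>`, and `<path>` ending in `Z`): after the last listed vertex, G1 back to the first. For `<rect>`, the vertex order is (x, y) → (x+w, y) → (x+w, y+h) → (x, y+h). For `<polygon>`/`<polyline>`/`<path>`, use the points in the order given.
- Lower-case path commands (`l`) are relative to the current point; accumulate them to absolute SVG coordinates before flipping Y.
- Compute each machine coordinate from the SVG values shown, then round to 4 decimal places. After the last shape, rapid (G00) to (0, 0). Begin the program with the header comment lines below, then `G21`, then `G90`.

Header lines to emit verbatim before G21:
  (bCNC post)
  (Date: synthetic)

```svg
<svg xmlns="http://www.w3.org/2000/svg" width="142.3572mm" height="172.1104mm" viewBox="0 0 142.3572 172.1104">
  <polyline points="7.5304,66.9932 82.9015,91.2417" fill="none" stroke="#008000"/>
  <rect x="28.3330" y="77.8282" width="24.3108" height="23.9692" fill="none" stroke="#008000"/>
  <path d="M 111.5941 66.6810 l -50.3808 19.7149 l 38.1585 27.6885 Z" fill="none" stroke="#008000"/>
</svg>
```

(bCNC post)
(Date: synthetic)
G21
G90
G00 X7.5304 Y105.1172
M4 S646
G1 X82.9015 Y80.8687 F1559
M5
G00 X28.3330 Y94.2822
M4 S646
G1 X52.6438 Y94.2822 F1559
G1 X52.6438 Y70.3130
G1 X28.3330 Y70.3130
G1 X28.3330 Y94.2822
M5
G00 X111.5941 Y105.4294
M4 S646
G1 X61.2133 Y85.7145 F1559
G1 X99.3718 Y58.0260
G1 X111.5941 Y105.4294
M5
G00 X0.0000 Y0.0000

Since the viewBox matches the mm dimensions, user units are millimetres directly. The only transform is the Y-flip y_m = 172.1104 − y_svg.

Shape 1 is a line segment drawn with `<polyline>`. Its stroke #008000 means score at S646, F1559. After flipping Y the toolpath is (7.5304,105.1172) → (82.9015,80.8687).

Shape 2 is a rectangle drawn with `<rect>`. Its stroke #008000 means score at S646, F1559. After flipping Y the toolpath is (28.3330,94.2822) → (52.6438,94.2822) → (52.6438,70.3130) → (28.3330,70.3130) → (28.3330,94.2822), returning to the start.

Shape 3 is a closed polygon drawn with `<path>`. Its stroke #008000 means score at S646, F1559. After flipping Y the toolpath is (111.5941,105.4294) → (61.2133,85.7145) → (99.3718,58.0260) → (111.5941,105.4294), returning to the start.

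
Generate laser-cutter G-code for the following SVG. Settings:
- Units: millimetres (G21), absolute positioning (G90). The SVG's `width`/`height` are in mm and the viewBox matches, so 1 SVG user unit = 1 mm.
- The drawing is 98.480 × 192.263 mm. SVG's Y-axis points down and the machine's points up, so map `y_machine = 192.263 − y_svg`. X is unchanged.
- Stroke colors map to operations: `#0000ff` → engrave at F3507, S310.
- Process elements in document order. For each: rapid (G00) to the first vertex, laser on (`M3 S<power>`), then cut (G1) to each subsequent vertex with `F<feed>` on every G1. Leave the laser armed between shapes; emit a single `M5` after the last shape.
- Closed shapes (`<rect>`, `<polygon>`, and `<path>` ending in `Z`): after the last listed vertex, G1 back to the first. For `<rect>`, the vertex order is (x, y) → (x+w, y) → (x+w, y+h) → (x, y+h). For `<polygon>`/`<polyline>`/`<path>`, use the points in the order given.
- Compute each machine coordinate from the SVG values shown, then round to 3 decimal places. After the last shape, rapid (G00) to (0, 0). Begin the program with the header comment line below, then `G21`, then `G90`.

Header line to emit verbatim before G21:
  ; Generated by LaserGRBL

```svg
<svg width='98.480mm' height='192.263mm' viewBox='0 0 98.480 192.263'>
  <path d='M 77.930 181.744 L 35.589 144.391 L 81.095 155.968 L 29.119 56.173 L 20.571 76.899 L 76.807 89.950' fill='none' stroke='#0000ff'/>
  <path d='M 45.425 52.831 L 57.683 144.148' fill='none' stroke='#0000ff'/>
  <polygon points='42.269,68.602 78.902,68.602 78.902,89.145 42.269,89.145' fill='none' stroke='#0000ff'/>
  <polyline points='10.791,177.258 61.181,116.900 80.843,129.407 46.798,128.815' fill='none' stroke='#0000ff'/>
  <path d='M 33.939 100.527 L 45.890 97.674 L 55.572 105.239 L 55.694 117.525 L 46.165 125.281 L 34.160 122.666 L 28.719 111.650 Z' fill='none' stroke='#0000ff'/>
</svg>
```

1 u = 1 mm; y_m = 192.263 − y.

[1] `<path>` open polyline, #0000ff→engrave S310 F3507: (77.930,10.519) → (35.589,47.872) → (81.095,36.295) → (29.119,136.090) → (20.571,115.364) → (76.807,102.313)

[2] `<path>` line segment, #0000ff→engrave S310 F3507: (45.425,139.432) → (57.683,48.115)

[3] `<polygon>` rectangle, #0000ff→engrave S310 F3507: (42.269,123.661) → (78.902,123.661) → (78.902,103.118) → (42.269,103.118) → (42.269,123.661) (closed)

[4] `<polyline>` open polyline, #0000ff→engrave S310 F3507: (10.791,15.005) → (61.181,75.363) → (80.843,62.856) → (46.798,63.448)

[5] `<path>` regular polygon, #0000ff→engrave S310 F3507: (33.939,91.736) → (45.890,94.589) → (55.572,87.024) → (55.694,74.738) → (46.165,66.982) → (34.160,69.597) → (28.719,80.613) → (33.939,91.736) (closed)

; Generated by LaserGRBL
G21
G90
G00 X77.930 Y10.519
M3 S310
G1 X35.589 Y47.872 F3507
G1 X81.095 Y36.295 F3507
G1 X29.119 Y136.090 F3507
G1 X20.571 Y115.364 F3507
G1 X76.807 Y102.313 F3507
G00 X45.425 Y139.432
M3 S310
G1 X57.683 Y48.115 F3507
G00 X42.269 Y123.661
M3 S310
G1 X78.902 Y123.661 F3507
G1 X78.902 Y103.118 F3507
G1 X42.269 Y103.118 F3507
G1 X42.269 Y123.661 F3507
G00 X10.791 Y15.005
M3 S310
G1 X61.181 Y75.363 F3507
G1 X80.843 Y62.856 F3507
G1 X46.798 Y63.448 F3507
G00 X33.939 Y91.736
M3 S310
G1 X45.890 Y94.589 F3507
G1 X55.572 Y87.024 F3507
G1 X55.694 Y74.738 F3507
G1 X46.165 Y66.982 F3507
G1 X34.160 Y69.597 F3507
G1 X28.719 Y80.613 F3507
G1 X33.939 Y91.736 F3507
M5
G00 X0.000 Y0.000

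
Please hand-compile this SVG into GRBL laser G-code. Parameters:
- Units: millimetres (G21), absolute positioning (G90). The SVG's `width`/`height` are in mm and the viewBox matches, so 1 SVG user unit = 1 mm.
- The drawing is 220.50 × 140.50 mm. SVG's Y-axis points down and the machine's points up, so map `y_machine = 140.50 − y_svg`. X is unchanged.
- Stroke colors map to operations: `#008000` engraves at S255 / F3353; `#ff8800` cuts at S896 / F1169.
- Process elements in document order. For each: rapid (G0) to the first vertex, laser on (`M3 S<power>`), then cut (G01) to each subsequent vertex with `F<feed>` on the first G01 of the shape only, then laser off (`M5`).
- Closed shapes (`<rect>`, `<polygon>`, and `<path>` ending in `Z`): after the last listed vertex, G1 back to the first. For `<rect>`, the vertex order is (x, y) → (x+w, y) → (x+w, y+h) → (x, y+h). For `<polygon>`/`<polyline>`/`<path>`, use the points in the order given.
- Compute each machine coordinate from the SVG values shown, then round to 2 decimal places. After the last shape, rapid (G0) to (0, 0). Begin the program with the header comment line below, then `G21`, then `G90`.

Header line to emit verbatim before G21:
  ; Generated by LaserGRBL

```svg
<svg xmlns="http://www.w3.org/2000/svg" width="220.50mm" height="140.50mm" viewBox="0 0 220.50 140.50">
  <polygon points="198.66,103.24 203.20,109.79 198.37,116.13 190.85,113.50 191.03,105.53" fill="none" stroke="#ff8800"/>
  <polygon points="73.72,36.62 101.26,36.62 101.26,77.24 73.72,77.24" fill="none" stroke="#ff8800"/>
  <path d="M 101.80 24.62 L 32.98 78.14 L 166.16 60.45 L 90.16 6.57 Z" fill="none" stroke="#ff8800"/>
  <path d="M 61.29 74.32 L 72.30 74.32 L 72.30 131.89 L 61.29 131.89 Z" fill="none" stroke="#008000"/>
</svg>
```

; Generated by LaserGRBL
G21
G90
G0 X198.66 Y37.26
M3 S896
G01 X203.20 Y30.71 F1169
G01 X198.37 Y24.37
G01 X190.85 Y27.00
G01 X191.03 Y34.97
G01 X198.66 Y37.26
M5
G0 X73.72 Y103.88
M3 S896
G01 X101.26 Y103.88 F1169
G01 X101.26 Y63.26
G01 X73.72 Y63.26
G01 X73.72 Y103.88
M5
G0 X101.80 Y115.88
M3 S896
G01 X32.98 Y62.36 F1169
G01 X166.16 Y80.05
G01 X90.16 Y133.93
G01 X101.80 Y115.88
M5
G0 X61.29 Y66.18
M3 S255
G01 X72.30 Y66.18 F3353
G01 X72.30 Y8.61
G01 X61.29 Y8.61
G01 X61.29 Y66.18
M5
G0 X0.00 Y0.00

Since the viewBox matches the mm dimensions, user units are millimetres directly. The only transform is the Y-flip y_m = 140.50 − y_svg.

Shape 1 is a regular polygon drawn with `<polygon>`. Its stroke #ff8800 means cut at S896, F1169. After flipping Y the toolpath is (198.66,37.26) → (203.20,30.71) → (198.37,24.37) → (190.85,27.00) → (191.03,34.97) → (198.66,37.26), returning to the start.

Shape 2 is a rectangle drawn with `<polygon>`. Its stroke #ff8800 means cut at S896, F1169. After flipping Y the toolpath is (73.72,103.88) → (101.26,103.88) → (101.26,63.26) → (73.72,63.26) → (73.72,103.88), returning to the start.

Shape 3 is a closed polygon drawn with `<path>`. Its stroke #ff8800 means cut at S896, F1169. After flipping Y the toolpath is (101.80,115.88) → (32.98,62.36) → (166.16,80.05) → (90.16,133.93) → (101.80,115.88), returning to the start.

Shape 4 is a rectangle drawn with `<path>`. Its stroke #008000 means engrave at S255, F3353. After flipping Y the toolpath is (61.29,66.18) → (72.30,66.18) → (72.30,8.61) → (61.29,8.61) → (61.29,66.18), returning to the start.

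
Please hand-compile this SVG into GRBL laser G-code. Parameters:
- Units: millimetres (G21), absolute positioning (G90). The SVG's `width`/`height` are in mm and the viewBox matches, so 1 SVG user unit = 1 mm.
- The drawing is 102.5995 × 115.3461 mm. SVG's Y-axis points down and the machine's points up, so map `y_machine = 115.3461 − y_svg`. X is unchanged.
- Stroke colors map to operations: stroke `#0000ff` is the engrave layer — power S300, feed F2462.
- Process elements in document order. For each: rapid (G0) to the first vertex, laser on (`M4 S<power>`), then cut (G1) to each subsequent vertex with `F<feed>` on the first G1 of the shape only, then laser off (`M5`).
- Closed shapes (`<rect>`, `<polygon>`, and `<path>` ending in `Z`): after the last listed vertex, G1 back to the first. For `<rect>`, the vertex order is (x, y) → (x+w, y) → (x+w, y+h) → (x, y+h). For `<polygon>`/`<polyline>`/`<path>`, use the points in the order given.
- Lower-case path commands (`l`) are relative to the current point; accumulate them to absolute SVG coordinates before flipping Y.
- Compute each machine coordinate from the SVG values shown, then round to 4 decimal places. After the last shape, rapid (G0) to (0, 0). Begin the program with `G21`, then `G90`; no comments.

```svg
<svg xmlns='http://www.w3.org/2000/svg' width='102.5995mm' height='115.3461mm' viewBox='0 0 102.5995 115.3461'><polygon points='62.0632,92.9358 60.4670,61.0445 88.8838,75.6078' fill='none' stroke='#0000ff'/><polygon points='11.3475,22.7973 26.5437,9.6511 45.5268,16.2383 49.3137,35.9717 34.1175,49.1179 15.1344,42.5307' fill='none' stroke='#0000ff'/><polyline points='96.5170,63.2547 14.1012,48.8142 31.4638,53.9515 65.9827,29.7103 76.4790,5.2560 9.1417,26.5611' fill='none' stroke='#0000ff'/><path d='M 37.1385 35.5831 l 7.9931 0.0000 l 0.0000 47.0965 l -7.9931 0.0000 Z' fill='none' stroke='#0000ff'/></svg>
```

Since the viewBox matches the mm dimensions, user units are millimetres directly. The only transform is the Y-flip y_m = 115.3461 − y_svg.

Shape 1 is a regular polygon drawn with `<polygon>`. Its stroke #0000ff means engrave at S300, F2462. After flipping Y the toolpath is (62.0632,22.4103) → (60.4670,54.3016) → (88.8838,39.7383) → (62.0632,22.4103), returning to the start.

Shape 2 is a regular polygon drawn with `<polygon>`. Its stroke #0000ff means engrave at S300, F2462. After flipping Y the toolpath is (11.3475,92.5488) → (26.5437,105.6950) → (45.5268,99.1078) → (49.3137,79.3744) → (34.1175,66.2282) → (15.1344,72.8154) → (11.3475,92.5488), returning to the start.

Shape 3 is a open polyline drawn with `<polyline>`. Its stroke #0000ff means engrave at S300, F2462. After flipping Y the toolpath is (96.5170,52.0914) → (14.1012,66.5319) → (31.4638,61.3946) → (65.9827,85.6358) → (76.4790,110.0901) → (9.1417,88.7850).

Shape 4 is a rectangle drawn with `<path>`. Its stroke #0000ff means engrave at S300, F2462. After flipping Y the toolpath is (37.1385,79.7630) → (45.1316,79.7630) → (45.1316,32.6665) → (37.1385,32.6665) → (37.1385,79.7630), returning to the start.

G21
G90
G0 X62.0632 Y22.4103
M4 S300
G1 X60.4670 Y54.3016 F2462
G1 X88.8838 Y39.7383
G1 X62.0632 Y22.4103
M5
G0 X11.3475 Y92.5488
M4 S300
G1 X26.5437 Y105.6950 F2462
G1 X45.5268 Y99.1078
G1 X49.3137 Y79.3744
G1 X34.1175 Y66.2282
G1 X15.1344 Y72.8154
G1 X11.3475 Y92.5488
M5
G0 X96.5170 Y52.0914
M4 S300
G1 X14.1012 Y66.5319 F2462
G1 X31.4638 Y61.3946
G1 X65.9827 Y85.6358
G1 X76.4790 Y110.0901
G1 X9.1417 Y88.7850
M5
G0 X37.1385 Y79.7630
M4 S300
G1 X45.1316 Y79.7630 F2462
G1 X45.1316 Y32.6665
G1 X37.1385 Y32.6665
G1 X37.1385 Y79.7630
M5
G0 X0.0000 Y0.0000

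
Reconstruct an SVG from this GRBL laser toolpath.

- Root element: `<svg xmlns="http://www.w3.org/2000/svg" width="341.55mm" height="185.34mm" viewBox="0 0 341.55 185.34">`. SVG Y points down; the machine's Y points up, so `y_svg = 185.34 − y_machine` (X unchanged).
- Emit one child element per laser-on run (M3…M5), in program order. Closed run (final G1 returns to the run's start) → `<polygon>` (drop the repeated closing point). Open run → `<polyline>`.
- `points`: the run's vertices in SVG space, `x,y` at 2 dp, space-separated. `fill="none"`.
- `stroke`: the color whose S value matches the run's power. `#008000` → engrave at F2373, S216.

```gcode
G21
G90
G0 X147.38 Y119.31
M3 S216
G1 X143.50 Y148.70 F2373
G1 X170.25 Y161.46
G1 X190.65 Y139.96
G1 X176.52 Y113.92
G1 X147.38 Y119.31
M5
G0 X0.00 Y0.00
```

Each laser-on run becomes one SVG element. Flip Y back into SVG space with y_svg = 185.34 − y_machine. Every run uses S216, so all elements get stroke `#008000` (engrave).

Run 1: The run returns to its start, so emit a `<polygon>` with points (Y-flipped): 147.38,66.03 143.50,36.64 170.25,23.88 190.65,45.38 176.52,71.42.

<svg xmlns="http://www.w3.org/2000/svg" width="341.55mm" height="185.34mm" viewBox="0 0 341.55 185.34">
  <polygon points="147.38,66.03 143.50,36.64 170.25,23.88 190.65,45.38 176.52,71.42" fill="none" stroke="#008000"/>
</svg>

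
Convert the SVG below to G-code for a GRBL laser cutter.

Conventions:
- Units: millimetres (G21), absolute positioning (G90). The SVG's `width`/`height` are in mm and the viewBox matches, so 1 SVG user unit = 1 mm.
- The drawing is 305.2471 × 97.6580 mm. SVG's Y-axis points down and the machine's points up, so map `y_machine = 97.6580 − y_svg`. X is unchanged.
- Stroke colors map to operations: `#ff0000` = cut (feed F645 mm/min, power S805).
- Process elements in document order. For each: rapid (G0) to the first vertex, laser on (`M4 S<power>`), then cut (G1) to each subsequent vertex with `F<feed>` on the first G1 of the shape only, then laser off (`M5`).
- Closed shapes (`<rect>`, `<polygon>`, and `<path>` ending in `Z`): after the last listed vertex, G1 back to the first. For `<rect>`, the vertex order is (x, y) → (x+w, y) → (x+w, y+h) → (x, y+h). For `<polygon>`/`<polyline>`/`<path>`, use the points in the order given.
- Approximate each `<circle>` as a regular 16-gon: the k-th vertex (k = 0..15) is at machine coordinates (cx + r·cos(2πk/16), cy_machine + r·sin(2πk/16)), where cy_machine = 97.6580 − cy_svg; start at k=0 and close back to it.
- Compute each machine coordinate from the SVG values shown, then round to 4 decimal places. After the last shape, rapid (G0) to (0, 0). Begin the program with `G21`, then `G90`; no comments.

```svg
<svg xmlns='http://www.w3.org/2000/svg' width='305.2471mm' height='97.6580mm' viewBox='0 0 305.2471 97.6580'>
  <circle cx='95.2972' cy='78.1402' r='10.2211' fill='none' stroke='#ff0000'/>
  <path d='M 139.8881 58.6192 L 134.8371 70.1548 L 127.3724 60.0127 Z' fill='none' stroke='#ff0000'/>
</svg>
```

Since the viewBox matches the mm dimensions, user units are millimetres directly. The only transform is the Y-flip y_m = 97.6580 − y_svg.

Shape 1 is a circle drawn with `<circle>`. Its stroke #ff0000 means cut at S805, F645. After flipping Y the toolpath is (105.5183,19.5178) → (104.7403,23.4292) → (102.5246,26.7452) → (99.2086,28.9609) → (95.2972,29.7389) → (91.3858,28.9609) → (88.0698,26.7452) → (85.8541,23.4292) → (85.0761,19.5178) → (85.8541,15.6064) → (88.0698,12.2904) → (91.3858,10.0747) → (95.2972,9.2967) → (99.2086,10.0747) → (102.5246,12.2904) → (104.7403,15.6064) → (105.5183,19.5178), returning to the start.

Shape 2 is a regular polygon drawn with `<path>`. Its stroke #ff0000 means cut at S805, F645. After flipping Y the toolpath is (139.8881,39.0388) → (134.8371,27.5032) → (127.3724,37.6453) → (139.8881,39.0388), returning to the start.

G21
G90
G0 X105.5183 Y19.5178
M4 S805
G1 X104.7403 Y23.4292 F645
G1 X102.5246 Y26.7452
G1 X99.2086 Y28.9609
G1 X95.2972 Y29.7389
G1 X91.3858 Y28.9609
G1 X88.0698 Y26.7452
G1 X85.8541 Y23.4292
G1 X85.0761 Y19.5178
G1 X85.8541 Y15.6064
G1 X88.0698 Y12.2904
G1 X91.3858 Y10.0747
G1 X95.2972 Y9.2967
G1 X99.2086 Y10.0747
G1 X102.5246 Y12.2904
G1 X104.7403 Y15.6064
G1 X105.5183 Y19.5178
M5
G0 X139.8881 Y39.0388
M4 S805
G1 X134.8371 Y27.5032 F645
G1 X127.3724 Y37.6453
G1 X139.8881 Y39.0388
M5
G0 X0.0000 Y0.0000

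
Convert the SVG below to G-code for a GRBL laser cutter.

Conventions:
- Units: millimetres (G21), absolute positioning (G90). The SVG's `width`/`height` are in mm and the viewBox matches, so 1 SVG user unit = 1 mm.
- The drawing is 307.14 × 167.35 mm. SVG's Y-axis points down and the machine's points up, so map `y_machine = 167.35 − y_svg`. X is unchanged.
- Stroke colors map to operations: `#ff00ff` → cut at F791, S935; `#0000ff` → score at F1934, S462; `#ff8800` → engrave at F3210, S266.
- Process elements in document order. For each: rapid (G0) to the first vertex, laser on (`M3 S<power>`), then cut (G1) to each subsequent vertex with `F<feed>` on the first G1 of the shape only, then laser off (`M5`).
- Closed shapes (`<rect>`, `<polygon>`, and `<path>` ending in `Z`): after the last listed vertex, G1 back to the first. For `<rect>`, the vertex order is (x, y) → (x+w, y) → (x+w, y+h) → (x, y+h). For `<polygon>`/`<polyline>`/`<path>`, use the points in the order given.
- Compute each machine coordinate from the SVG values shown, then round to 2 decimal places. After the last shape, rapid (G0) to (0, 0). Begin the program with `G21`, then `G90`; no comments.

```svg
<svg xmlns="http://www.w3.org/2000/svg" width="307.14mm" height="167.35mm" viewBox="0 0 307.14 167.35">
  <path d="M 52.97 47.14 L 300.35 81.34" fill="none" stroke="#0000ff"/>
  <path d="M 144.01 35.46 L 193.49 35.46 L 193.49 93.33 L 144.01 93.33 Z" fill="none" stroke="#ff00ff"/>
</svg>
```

Since the viewBox matches the mm dimensions, user units are millimetres directly. The only transform is the Y-flip y_m = 167.35 − y_svg.

Shape 1 is a line segment drawn with `<path>`. Its stroke #0000ff means score at S462, F1934. After flipping Y the toolpath is (52.97,120.21) → (300.35,86.01).

Shape 2 is a rectangle drawn with `<path>`. Its stroke #ff00ff means cut at S935, F791. After flipping Y the toolpath is (144.01,131.89) → (193.49,131.89) → (193.49,74.02) → (144.01,74.02) → (144.01,131.89), returning to the start.

G21
G90
G0 X52.97 Y120.21
M3 S462
G1 X300.35 Y86.01 F1934
M5
G0 X144.01 Y131.89
M3 S935
G1 X193.49 Y131.89 F791
G1 X193.49 Y74.02
G1 X144.01 Y74.02
G1 X144.01 Y131.89
M5
G0 X0.00 Y0.00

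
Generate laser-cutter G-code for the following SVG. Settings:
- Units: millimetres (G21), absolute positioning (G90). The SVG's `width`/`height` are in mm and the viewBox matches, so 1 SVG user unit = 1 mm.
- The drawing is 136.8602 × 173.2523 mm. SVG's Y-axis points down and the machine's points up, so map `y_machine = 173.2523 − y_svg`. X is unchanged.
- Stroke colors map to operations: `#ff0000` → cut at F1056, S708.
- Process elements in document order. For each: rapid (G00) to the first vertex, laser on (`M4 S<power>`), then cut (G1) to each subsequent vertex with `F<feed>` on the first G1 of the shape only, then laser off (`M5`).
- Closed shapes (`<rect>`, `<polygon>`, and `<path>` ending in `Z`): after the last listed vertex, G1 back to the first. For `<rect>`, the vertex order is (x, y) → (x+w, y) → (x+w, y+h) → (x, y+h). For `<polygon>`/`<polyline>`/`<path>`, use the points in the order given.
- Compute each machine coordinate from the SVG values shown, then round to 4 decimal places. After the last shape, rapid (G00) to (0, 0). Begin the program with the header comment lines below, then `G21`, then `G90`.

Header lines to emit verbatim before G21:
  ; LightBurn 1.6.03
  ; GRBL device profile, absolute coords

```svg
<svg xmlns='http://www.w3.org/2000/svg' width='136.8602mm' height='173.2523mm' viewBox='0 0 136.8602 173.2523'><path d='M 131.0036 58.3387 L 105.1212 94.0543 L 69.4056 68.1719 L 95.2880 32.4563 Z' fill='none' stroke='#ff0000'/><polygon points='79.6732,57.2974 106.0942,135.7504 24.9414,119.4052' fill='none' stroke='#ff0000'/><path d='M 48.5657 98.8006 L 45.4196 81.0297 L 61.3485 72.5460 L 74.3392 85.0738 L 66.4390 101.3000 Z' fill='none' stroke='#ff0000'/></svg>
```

; LightBurn 1.6.03
; GRBL device profile, absolute coords
G21
G90
G00 X131.0036 Y114.9136
M4 S708
G1 X105.1212 Y79.1980 F1056
G1 X69.4056 Y105.0804
G1 X95.2880 Y140.7960
G1 X131.0036 Y114.9136
M5
G00 X79.6732 Y115.9549
M4 S708
G1 X106.0942 Y37.5019 F1056
G1 X24.9414 Y53.8471
G1 X79.6732 Y115.9549
M5
G00 X48.5657 Y74.4517
M4 S708
G1 X45.4196 Y92.2226 F1056
G1 X61.3485 Y100.7063
G1 X74.3392 Y88.1785
G1 X66.4390 Y71.9523
G1 X48.5657 Y74.4517
M5
G00 X0.0000 Y0.0000

Since the viewBox matches the mm dimensions, user units are millimetres directly. The only transform is the Y-flip y_m = 173.2523 − y_svg.

Shape 1 is a regular polygon drawn with `<path>`. Its stroke #ff0000 means cut at S708, F1056. After flipping Y the toolpath is (131.0036,114.9136) → (105.1212,79.1980) → (69.4056,105.0804) → (95.2880,140.7960) → (131.0036,114.9136), returning to the start.

Shape 2 is a regular polygon drawn with `<polygon>`. Its stroke #ff0000 means cut at S708, F1056. After flipping Y the toolpath is (79.6732,115.9549) → (106.0942,37.5019) → (24.9414,53.8471) → (79.6732,115.9549), returning to the start.

Shape 3 is a regular polygon drawn with `<path>`. Its stroke #ff0000 means cut at S708, F1056. After flipping Y the toolpath is (48.5657,74.4517) → (45.4196,92.2226) → (61.3485,100.7063) → (74.3392,88.1785) → (66.4390,71.9523) → (48.5657,74.4517), returning to the start.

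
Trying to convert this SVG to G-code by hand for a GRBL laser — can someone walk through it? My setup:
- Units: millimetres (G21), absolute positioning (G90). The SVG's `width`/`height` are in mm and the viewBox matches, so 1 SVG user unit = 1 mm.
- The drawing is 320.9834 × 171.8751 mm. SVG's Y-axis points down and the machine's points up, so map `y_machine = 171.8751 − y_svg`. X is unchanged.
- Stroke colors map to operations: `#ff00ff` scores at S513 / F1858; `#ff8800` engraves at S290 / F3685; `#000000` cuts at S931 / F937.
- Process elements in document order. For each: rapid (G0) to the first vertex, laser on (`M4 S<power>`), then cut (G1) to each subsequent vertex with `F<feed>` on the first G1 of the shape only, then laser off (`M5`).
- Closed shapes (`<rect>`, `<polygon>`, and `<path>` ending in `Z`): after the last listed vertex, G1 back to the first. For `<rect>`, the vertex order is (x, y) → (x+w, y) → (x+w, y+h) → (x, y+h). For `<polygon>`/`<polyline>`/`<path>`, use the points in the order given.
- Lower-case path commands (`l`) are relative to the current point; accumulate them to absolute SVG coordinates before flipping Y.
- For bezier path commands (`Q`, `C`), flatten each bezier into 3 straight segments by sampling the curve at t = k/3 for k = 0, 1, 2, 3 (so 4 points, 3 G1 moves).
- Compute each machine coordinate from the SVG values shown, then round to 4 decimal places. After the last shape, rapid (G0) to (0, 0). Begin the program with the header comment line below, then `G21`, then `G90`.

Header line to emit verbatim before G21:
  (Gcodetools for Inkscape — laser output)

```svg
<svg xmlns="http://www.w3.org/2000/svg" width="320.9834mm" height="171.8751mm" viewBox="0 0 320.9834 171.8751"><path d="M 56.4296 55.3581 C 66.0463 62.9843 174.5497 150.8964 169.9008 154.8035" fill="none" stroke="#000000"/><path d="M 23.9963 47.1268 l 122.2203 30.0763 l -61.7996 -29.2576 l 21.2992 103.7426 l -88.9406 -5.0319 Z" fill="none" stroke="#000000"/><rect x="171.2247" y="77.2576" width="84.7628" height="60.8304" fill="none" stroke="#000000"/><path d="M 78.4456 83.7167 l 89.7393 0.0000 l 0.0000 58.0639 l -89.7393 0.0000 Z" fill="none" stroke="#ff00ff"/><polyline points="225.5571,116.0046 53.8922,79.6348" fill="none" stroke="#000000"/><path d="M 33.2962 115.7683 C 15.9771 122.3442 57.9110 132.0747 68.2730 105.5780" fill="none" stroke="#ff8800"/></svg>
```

(Gcodetools for Inkscape — laser output)
G21
G90
G0 X56.4296 Y116.5170
M4 S931
G1 X91.1552 Y88.2137 F937
G1 X144.6856 Y42.8955
G1 X169.9008 Y17.0716
M5
G0 X23.9963 Y124.7483
M4 S931
G1 X146.2166 Y94.6720 F937
G1 X84.4170 Y123.9296
G1 X105.7162 Y20.1870
G1 X16.7756 Y25.2189
G1 X23.9963 Y124.7483
M5
G0 X171.2247 Y94.6175
M4 S931
G1 X255.9875 Y94.6175 F937
G1 X255.9875 Y33.7871
G1 X171.2247 Y33.7871
G1 X171.2247 Y94.6175
M5
G0 X78.4456 Y88.1584
M4 S513
G1 X168.1849 Y88.1584 F1858
G1 X168.1849 Y30.0945
G1 X78.4456 Y30.0945
G1 X78.4456 Y88.1584
M5
G0 X225.5571 Y55.8705
M4 S931
G1 X53.8922 Y92.2403 F937
M5
G0 X33.2962 Y56.1068
M4 S290
G1 X32.3642 Y49.9380 F3685
G1 X50.7509 Y50.4175
G1 X68.2730 Y66.2971
M5
G0 X0.0000 Y0.0000

Since the viewBox matches the mm dimensions, user units are millimetres directly. The only transform is the Y-flip y_m = 171.8751 − y_svg.

Shape 1 is a cubic bezier drawn with `<path>`. Its stroke #000000 means cut at S931, F937. After flipping Y the toolpath is (56.4296,116.5170) → (91.1552,88.2137) → (144.6856,42.8955) → (169.9008,17.0716).

Shape 2 is a closed polygon drawn with `<path>`. Its stroke #000000 means cut at S931, F937. After flipping Y the toolpath is (23.9963,124.7483) → (146.2166,94.6720) → (84.4170,123.9296) → (105.7162,20.1870) → (16.7756,25.2189) → (23.9963,124.7483), returning to the start.

Shape 3 is a rectangle drawn with `<rect>`. Its stroke #000000 means cut at S931, F937. After flipping Y the toolpath is (171.2247,94.6175) → (255.9875,94.6175) → (255.9875,33.7871) → (171.2247,33.7871) → (171.2247,94.6175), returning to the start.

Shape 4 is a rectangle drawn with `<path>`. Its stroke #ff00ff means score at S513, F1858. After flipping Y the toolpath is (78.4456,88.1584) → (168.1849,88.1584) → (168.1849,30.0945) → (78.4456,30.0945) → (78.4456,88.1584), returning to the start.

Shape 5 is a line segment drawn with `<polyline>`. Its stroke #000000 means cut at S931, F937. After flipping Y the toolpath is (225.5571,55.8705) → (53.8922,92.2403).

Shape 6 is a cubic bezier drawn with `<path>`. Its stroke #ff8800 means engrave at S290, F3685. After flipping Y the toolpath is (33.2962,56.1068) → (32.3642,49.9380) → (50.7509,50.4175) → (68.2730,66.2971).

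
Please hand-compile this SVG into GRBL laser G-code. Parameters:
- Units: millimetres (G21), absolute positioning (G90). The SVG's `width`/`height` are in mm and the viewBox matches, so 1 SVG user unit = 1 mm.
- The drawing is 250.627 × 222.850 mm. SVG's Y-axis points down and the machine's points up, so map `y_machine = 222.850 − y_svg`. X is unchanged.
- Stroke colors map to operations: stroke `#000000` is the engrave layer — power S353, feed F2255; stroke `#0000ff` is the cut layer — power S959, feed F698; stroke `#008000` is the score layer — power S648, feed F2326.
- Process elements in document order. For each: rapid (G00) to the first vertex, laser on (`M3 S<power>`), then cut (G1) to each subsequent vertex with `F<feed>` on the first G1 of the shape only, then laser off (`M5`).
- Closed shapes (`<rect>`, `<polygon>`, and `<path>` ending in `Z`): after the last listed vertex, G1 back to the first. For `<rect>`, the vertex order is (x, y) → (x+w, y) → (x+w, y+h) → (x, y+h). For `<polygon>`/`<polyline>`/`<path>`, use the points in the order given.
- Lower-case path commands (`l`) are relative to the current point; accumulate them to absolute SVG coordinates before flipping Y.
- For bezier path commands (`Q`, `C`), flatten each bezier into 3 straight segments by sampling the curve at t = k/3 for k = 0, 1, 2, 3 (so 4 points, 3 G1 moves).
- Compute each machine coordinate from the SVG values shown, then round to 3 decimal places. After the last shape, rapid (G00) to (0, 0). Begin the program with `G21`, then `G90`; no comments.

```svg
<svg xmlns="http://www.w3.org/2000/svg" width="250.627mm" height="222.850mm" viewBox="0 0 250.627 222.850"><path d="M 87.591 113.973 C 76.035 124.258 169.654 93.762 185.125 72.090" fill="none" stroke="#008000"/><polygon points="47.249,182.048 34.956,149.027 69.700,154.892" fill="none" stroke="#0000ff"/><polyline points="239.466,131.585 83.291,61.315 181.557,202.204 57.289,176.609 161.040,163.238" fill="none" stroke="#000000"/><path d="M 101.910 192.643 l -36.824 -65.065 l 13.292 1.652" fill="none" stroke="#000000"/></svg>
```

1 u = 1 mm; y_m = 222.850 − y.

[1] `<path>` cubic bezier, #008000→score S648 F2326: (87.591,108.877) → (104.304,110.348) → (150.394,127.984) → (185.125,150.760)

[2] `<polygon>` regular polygon, #0000ff→cut S959 F698: (47.249,40.802) → (34.956,73.823) → (69.700,67.958) → (47.249,40.802) (closed)

[3] `<polyline>` open polyline, #000000→engrave S353 F2255: (239.466,91.265) → (83.291,161.535) → (181.557,20.646) → (57.289,46.241) → (161.040,59.612)

[4] `<path>` open polyline, #000000→engrave S353 F2255: (101.910,30.207) → (65.086,95.272) → (78.378,93.620)

G21
G90
G00 X87.591 Y108.877
M3 S648
G1 X104.304 Y110.348 F2326
G1 X150.394 Y127.984
G1 X185.125 Y150.760
M5
G00 X47.249 Y40.802
M3 S959
G1 X34.956 Y73.823 F698
G1 X69.700 Y67.958
G1 X47.249 Y40.802
M5
G00 X239.466 Y91.265
M3 S353
G1 X83.291 Y161.535 F2255
G1 X181.557 Y20.646
G1 X57.289 Y46.241
G1 X161.040 Y59.612
M5
G00 X101.910 Y30.207
M3 S353
G1 X65.086 Y95.272 F2255
G1 X78.378 Y93.620
M5
G00 X0.000 Y0.000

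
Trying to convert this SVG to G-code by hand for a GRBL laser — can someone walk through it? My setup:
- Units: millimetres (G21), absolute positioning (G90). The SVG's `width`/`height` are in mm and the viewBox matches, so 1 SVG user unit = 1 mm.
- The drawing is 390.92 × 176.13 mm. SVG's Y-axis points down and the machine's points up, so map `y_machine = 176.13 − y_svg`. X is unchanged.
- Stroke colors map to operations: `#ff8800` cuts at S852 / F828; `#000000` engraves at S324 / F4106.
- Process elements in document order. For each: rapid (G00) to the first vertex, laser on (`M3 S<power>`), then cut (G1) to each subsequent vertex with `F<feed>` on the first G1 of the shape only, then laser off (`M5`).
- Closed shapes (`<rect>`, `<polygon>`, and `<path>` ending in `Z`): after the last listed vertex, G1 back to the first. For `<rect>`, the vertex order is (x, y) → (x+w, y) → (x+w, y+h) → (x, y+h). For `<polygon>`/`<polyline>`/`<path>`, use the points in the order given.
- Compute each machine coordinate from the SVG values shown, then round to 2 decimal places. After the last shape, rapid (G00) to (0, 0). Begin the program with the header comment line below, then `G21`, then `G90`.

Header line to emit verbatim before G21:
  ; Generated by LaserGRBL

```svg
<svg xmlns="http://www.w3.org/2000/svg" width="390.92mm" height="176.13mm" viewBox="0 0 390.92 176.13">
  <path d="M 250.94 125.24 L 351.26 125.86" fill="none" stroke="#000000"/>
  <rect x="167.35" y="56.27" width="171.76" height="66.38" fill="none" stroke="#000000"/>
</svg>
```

; Generated by LaserGRBL
G21
G90
G00 X250.94 Y50.89
M3 S324
G1 X351.26 Y50.27 F4106
M5
G00 X167.35 Y119.86
M3 S324
G1 X339.11 Y119.86 F4106
G1 X339.11 Y53.48
G1 X167.35 Y53.48
G1 X167.35 Y119.86
M5
G00 X0.00 Y0.00

viewBox `0 0 390.92 176.13` with mm width/height → 1 unit = 1 mm. Flip: y_m = 176.13 − y_svg.

**Shape 1** — `<path>` line segment, stroke `#000000` → engrave (S324, F4106). Machine vertices: (250.94,50.89) → (351.26,50.27). Open path.

**Shape 2** — `<rect>` rectangle, stroke `#000000` → engrave (S324, F4106). Machine vertices: (167.35,119.86) → (339.11,119.86) → (339.11,53.48) → (167.35,53.48) → (167.35,119.86). Closed: final G1 returns to the first vertex.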